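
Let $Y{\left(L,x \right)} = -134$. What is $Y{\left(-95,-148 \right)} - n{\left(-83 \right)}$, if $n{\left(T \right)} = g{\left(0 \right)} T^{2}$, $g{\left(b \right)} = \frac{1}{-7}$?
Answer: $\frac{5951}{7} \approx 850.14$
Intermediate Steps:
$g{\left(b \right)} = - \frac{1}{7}$
$n{\left(T \right)} = - \frac{T^{2}}{7}$
$Y{\left(-95,-148 \right)} - n{\left(-83 \right)} = -134 - - \frac{\left(-83\right)^{2}}{7} = -134 - \left(- \frac{1}{7}\right) 6889 = -134 - - \frac{6889}{7} = -134 + \frac{6889}{7} = \frac{5951}{7}$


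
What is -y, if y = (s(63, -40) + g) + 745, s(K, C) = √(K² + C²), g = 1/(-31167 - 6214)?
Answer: -27848844/37381 - √5569 ≈ -819.63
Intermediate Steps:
g = -1/37381 (g = 1/(-37381) = -1/37381 ≈ -2.6752e-5)
s(K, C) = √(C² + K²)
y = 27848844/37381 + √5569 (y = (√((-40)² + 63²) - 1/37381) + 745 = (√(1600 + 3969) - 1/37381) + 745 = (√5569 - 1/37381) + 745 = (-1/37381 + √5569) + 745 = 27848844/37381 + √5569 ≈ 819.63)
-y = -(27848844/37381 + √5569) = -27848844/37381 - √5569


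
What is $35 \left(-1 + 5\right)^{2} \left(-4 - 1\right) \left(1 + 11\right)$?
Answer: $-33600$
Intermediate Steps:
$35 \left(-1 + 5\right)^{2} \left(-4 - 1\right) \left(1 + 11\right) = 35 \cdot 4^{2} \left(\left(-5\right) 12\right) = 35 \cdot 16 \left(-60\right) = 560 \left(-60\right) = -33600$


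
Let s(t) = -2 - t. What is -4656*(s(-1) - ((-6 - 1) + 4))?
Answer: -9312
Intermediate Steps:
-4656*(s(-1) - ((-6 - 1) + 4)) = -4656*((-2 - 1*(-1)) - ((-6 - 1) + 4)) = -4656*((-2 + 1) - (-7 + 4)) = -4656*(-1 - 1*(-3)) = -4656*(-1 + 3) = -4656*2 = -9312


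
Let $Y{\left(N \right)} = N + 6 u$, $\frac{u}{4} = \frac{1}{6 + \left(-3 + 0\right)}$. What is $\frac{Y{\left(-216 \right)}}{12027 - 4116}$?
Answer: $- \frac{208}{7911} \approx -0.026293$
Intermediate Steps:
$u = \frac{4}{3}$ ($u = \frac{4}{6 + \left(-3 + 0\right)} = \frac{4}{6 - 3} = \frac{4}{3} \approx 1.3333$)
$Y{\left(N \right)} = 8 + N$ ($Y{\left(N \right)} = N + 6 \cdot \frac{4}{3} = N + 8 = 8 + N$)
$\frac{Y{\left(-216 \right)}}{12027 - 4116} = \frac{8 - 216}{12027 - 4116} = - \frac{208}{12027 - 4116} = - \frac{208}{7911}$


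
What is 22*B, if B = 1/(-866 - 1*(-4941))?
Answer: 22/4075 ≈ 0.0053988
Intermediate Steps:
B = 1/4075 (B = 1/(-866 + 4941) = 1/4075 ≈ 0.00024540)
22*B = 22*(1/4075) = 22/4075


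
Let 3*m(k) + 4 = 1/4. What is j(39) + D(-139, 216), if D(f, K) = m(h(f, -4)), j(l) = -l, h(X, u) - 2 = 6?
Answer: -161/4 ≈ -40.250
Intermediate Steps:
h(X, u) = 8 (h(X, u) = 2 + 6 = 8)
m(k) = -5/4 (m(k) = -4/3 + (⅓)/4 = -4/3 + (⅓)*(¼) = -4/3 + 1/12 = -5/4)
D(f, K) = -5/4
j(39) + D(-139, 216) = -1*39 - 5/4 = -39 - 5/4 = -161/4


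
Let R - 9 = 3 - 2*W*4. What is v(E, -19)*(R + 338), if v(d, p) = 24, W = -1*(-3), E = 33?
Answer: 7824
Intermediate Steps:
W = 3
R = -12 (R = 9 + (3 - 2*3*4) = 9 + (3 - 6*4) = 9 + (3 - 24) = 9 - 21 = -12)
v(E, -19)*(R + 338) = 24*(-12 + 338) = 24*326 = 7824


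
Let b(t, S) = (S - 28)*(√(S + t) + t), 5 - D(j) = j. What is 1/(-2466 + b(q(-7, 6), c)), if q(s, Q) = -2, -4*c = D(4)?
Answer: -154208/371679097 + 2712*I/371679097 ≈ -0.0004149 + 7.2966e-6*I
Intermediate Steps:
D(j) = 5 - j
c = -¼ (c = -(5 - 1*4)/4 = -(5 - 4)/4 = -¼*1 = -¼ ≈ -0.25000)
b(t, S) = (-28 + S)*(t + √(S + t))
1/(-2466 + b(q(-7, 6), c)) = 1/(-2466 + (-28*(-2) - 28*√(-¼ - 2) - ¼*(-2) - √(-¼ - 2)/4)) = 1/(-2466 + (56 - 42*I + ½ - 3*I/8)) = 1/(-2466 + (113/2 - 339*I/8)) = 1/(-4819/2 - 339*I/8) = 64*(-4819/2 + 339*I/8)/371679097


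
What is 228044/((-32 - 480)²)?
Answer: 57011/65536 ≈ 0.86992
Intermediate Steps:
228044/((-32 - 480)²) = 228044/((-512)²) = 228044/262144 = 228044*(1/262144) = 57011/65536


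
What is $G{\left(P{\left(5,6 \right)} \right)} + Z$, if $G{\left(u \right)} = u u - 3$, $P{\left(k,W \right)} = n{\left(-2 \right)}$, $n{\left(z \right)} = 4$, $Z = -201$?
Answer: $-188$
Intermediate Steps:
$P{\left(k,W \right)} = 4$
$G{\left(u \right)} = -3 + u^{2}$ ($G{\left(u \right)} = u^{2} - 3 = -3 + u^{2}$)
$G{\left(P{\left(5,6 \right)} \right)} + Z = \left(-3 + 4^{2}\right) - 201 = \left(-3 + 16\right) - 201 = 13 - 201 = -188$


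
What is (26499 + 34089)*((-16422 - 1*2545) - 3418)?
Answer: -1356262380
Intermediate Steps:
(26499 + 34089)*((-16422 - 1*2545) - 3418) = 60588*((-16422 - 2545) - 3418) = 60588*(-18967 - 3418) = 60588*(-22385) = -1356262380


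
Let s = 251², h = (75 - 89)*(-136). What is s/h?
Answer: 63001/1904 ≈ 33.089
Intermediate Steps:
h = 1904 (h = -14*(-136) = 1904)
s = 63001
s/h = 63001/1904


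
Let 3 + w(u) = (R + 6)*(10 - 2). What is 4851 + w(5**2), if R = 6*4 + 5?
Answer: 5128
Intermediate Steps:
R = 29 (R = 24 + 5 = 29)
w(u) = 277 (w(u) = -3 + (29 + 6)*(10 - 2) = -3 + 35*8 = -3 + 280 = 277)
4851 + w(5**2) = 4851 + 277 = 5128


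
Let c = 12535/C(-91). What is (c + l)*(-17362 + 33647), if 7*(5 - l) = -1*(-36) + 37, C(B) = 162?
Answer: 1328676865/1134 ≈ 1.1717e+6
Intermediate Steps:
c = 12535/162 ≈ 77.377
l = -38/7 (l = 5 - (-1*(-36) + 37)/7 = 5 - (36 + 37)/7 = 5 - ⅐*73 = 5 - 73/7 = -38/7 ≈ -5.4286)
(c + l)*(-17362 + 33647) = (12535/162 - 38/7)*(-17362 + 33647) = (81589/1134)*16285 = 1328676865/1134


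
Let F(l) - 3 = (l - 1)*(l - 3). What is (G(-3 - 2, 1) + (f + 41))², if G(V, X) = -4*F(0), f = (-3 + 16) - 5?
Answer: 625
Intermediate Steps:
F(l) = 3 + (-1 + l)*(-3 + l) (F(l) = 3 + (l - 1)*(l - 3) = 3 + (-1 + l)*(-3 + l))
f = 8 (f = 13 - 5 = 8)
G(V, X) = -24 (G(V, X) = -4*(6 + 0² - 4*0) = -4*(6 + 0 + 0) = -4*6 = -1*24 = -24)
(G(-3 - 2, 1) + (f + 41))² = (-24 + (8 + 41))² = (-24 + 49)² = 25² = 625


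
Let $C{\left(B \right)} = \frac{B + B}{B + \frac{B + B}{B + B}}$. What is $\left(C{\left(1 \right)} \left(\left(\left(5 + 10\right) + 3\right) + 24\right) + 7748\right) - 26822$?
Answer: $-19032$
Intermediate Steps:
$C{\left(B \right)} = \frac{2 B}{1 + B}$ ($C{\left(B \right)} = \frac{2 B}{B + \frac{2 B}{2 B}} = \frac{2 B}{B + 2 B \frac{1}{2 B}} = \frac{2 B}{B + 1} = \frac{2 B}{1 + B}$)
$\left(C{\left(1 \right)} \left(\left(\left(5 + 10\right) + 3\right) + 24\right) + 7748\right) - 26822 = \left(2 \cdot 1 \frac{1}{1 + 1} \left(\left(\left(5 + 10\right) + 3\right) + 24\right) + 7748\right) - 26822 = \left(2 \cdot 1 \cdot \frac{1}{2} \left(\left(15 + 3\right) + 24\right) + 7748\right) - 26822 = \left(2 \cdot 1 \cdot \frac{1}{2} \left(18 + 24\right) + 7748\right) - 26822 = \left(1 \cdot 42 + 7748\right) - 26822 = \left(42 + 7748\right) - 26822 = 7790 - 26822 = -19032$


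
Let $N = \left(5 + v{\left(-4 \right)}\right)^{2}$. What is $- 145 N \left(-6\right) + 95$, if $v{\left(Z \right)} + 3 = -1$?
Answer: $965$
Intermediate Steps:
$v{\left(Z \right)} = -4$ ($v{\left(Z \right)} = -3 - 1 = -4$)
$N = 1$ ($N = \left(5 - 4\right)^{2} = 1^{2} = 1$)
$- 145 N \left(-6\right) + 95 = - 145 \cdot 1 \left(-6\right) + 95 = \left(-145\right) \left(-6\right) + 95 = 870 + 95 = 965$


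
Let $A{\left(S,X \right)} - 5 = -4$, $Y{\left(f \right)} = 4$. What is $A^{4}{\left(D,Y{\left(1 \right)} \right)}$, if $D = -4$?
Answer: $1$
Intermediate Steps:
$A{\left(S,X \right)} = 1$ ($A{\left(S,X \right)} = 5 - 4 = 1$)
$A^{4}{\left(D,Y{\left(1 \right)} \right)} = 1^{4} = 1$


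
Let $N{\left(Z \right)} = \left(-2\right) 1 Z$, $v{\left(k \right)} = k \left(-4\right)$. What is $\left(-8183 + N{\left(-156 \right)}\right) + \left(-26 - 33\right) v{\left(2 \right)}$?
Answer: $-7399$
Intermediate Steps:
$v{\left(k \right)} = - 4 k$
$N{\left(Z \right)} = - 2 Z$
$\left(-8183 + N{\left(-156 \right)}\right) + \left(-26 - 33\right) v{\left(2 \right)} = \left(-8183 - -312\right) + \left(-26 - 33\right) \left(\left(-4\right) 2\right) = \left(-8183 + 312\right) - -472 = -7871 + 472 = -7399$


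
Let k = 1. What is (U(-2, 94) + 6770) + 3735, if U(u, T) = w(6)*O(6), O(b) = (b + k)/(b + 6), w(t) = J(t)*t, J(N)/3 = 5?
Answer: 21115/2 ≈ 10558.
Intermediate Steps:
J(N) = 15 (J(N) = 3*5 = 15)
w(t) = 15*t
O(b) = (1 + b)/(6 + b) (O(b) = (b + 1)/(b + 6) = (1 + b)/(6 + b))
U(u, T) = 105/2 (U(u, T) = (15*6)*((1 + 6)/(6 + 6)) = 90*(7/12) = 105/2)
(U(-2, 94) + 6770) + 3735 = (105/2 + 6770) + 3735 = 13645/2 + 3735 = 21115/2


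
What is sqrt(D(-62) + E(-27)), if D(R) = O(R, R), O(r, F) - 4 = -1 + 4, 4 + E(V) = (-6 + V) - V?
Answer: I*sqrt(3) ≈ 1.732*I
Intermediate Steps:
E(V) = -10 (E(V) = -4 + ((-6 + V) - V) = -4 - 6 = -10)
O(r, F) = 7 (O(r, F) = 4 + (-1 + 4) = 4 + 3 = 7)
D(R) = 7
sqrt(D(-62) + E(-27)) = sqrt(7 - 10) = sqrt(-3) = I*sqrt(3)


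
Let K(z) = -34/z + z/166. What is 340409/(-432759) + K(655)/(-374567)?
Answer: -13863908199331369/17624832943581690 ≈ -0.78661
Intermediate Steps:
K(z) = -34/z + z/166 (K(z) = -34/z + z*(1/166) = -34/z + z/166)
340409/(-432759) + K(655)/(-374567) = 340409/(-432759) + (-34/655 + (1/166)*655)/(-374567) = 340409*(-1/432759) + (-34*1/655 + 655/166)*(-1/374567) = -340409/432759 + (-34/655 + 655/166)*(-1/374567) = -340409/432759 + (423381/108730)*(-1/374567) = -340409/432759 - 423381/40726669910 = -13863908199331369/17624832943581690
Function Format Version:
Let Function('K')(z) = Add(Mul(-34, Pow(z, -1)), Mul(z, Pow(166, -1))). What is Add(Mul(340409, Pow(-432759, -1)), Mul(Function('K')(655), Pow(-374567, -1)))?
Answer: Rational(-13863908199331369, 17624832943581690) ≈ -0.78661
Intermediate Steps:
Function('K')(z) = Add(Mul(-34, Pow(z, -1)), Mul(Rational(1, 166), z)) (Function('K')(z) = Add(Mul(-34, Pow(z, -1)), Mul(z, Rational(1, 166))) = Add(Mul(-34, Pow(z, -1)), Mul(Rational(1, 166), z)))
Add(Mul(340409, Pow(-432759, -1)), Mul(Function('K')(655), Pow(-374567, -1))) = Add(Mul(340409, Pow(-432759, -1)), Mul(Add(Mul(-34, Pow(655, -1)), Mul(Rational(1, 166), 655)), Pow(-374567, -1))) = Add(Mul(340409, Rational(-1, 432759)), Mul(Add(Mul(-34, Rational(1, 655)), Rational(655, 166)), Rational(-1, 374567))) = Add(Rational(-340409, 432759), Mul(Add(Rational(-34, 655), Rational(655, 166)), Rational(-1, 374567))) = Add(Rational(-340409, 432759), Mul(Rational(423381, 108730), Rational(-1, 374567))) = Add(Rational(-340409, 432759), Rational(-423381, 40726669910)) = Rational(-13863908199331369, 17624832943581690)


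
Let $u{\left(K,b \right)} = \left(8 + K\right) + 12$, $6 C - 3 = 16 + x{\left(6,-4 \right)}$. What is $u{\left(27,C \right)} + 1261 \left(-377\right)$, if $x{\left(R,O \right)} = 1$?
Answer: $-475350$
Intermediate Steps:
$C = \frac{10}{3}$ ($C = \frac{1}{2} + \frac{16 + 1}{6} = \frac{1}{2} + \frac{1}{6} \cdot 17 = \frac{1}{2} + \frac{17}{6} = \frac{10}{3} \approx 3.3333$)
$u{\left(K,b \right)} = 20 + K$
$u{\left(27,C \right)} + 1261 \left(-377\right) = \left(20 + 27\right) + 1261 \left(-377\right) = 47 - 475397 = -475350$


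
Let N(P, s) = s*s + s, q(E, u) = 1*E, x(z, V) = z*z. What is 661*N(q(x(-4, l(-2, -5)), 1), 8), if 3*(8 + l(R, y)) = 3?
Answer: 47592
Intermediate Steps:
l(R, y) = -7 (l(R, y) = -8 + (1/3)*3 = -8 + 1 = -7)
x(z, V) = z**2
q(E, u) = E
N(P, s) = s + s**2 (N(P, s) = s**2 + s = s + s**2)
661*N(q(x(-4, l(-2, -5)), 1), 8) = 661*(8*(1 + 8)) = 661*(8*9) = 661*72 = 47592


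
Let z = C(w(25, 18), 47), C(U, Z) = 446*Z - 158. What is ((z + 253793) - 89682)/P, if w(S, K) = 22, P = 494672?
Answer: 184915/494672 ≈ 0.37381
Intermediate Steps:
C(U, Z) = -158 + 446*Z
z = 20804 (z = -158 + 446*47 = -158 + 20962 = 20804)
((z + 253793) - 89682)/P = ((20804 + 253793) - 89682)/494672 = (274597 - 89682)*(1/494672) = 184915*(1/494672) = 184915/494672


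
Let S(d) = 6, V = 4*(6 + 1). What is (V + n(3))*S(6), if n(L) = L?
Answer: 186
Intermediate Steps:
V = 28 (V = 4*7 = 28)
(V + n(3))*S(6) = (28 + 3)*6 = 31*6 = 186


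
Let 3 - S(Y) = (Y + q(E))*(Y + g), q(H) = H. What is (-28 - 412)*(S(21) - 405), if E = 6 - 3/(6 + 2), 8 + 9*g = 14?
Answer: 430705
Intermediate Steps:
g = ⅔ (g = -8/9 + (⅑)*14 = -8/9 + 14/9 = ⅔ ≈ 0.66667)
E = 45/8 (E = 6 - 3/8 = 45/8 ≈ 5.6250)
S(Y) = 3 - (⅔ + Y)*(45/8 + Y) (S(Y) = 3 - (Y + 45/8)*(Y + ⅔) = 3 - (45/8 + Y)*(⅔ + Y) = 3 - (⅔ + Y)*(45/8 + Y))
(-28 - 412)*(S(21) - 405) = (-28 - 412)*((-¾ - 1*21² - 151/24*21) - 405) = -440*((-¾ - 1*441 - 1057/8) - 405) = -440*((-¾ - 441 - 1057/8) - 405) = -440*(-4591/8 - 405) = -440*(-7831/8) = 430705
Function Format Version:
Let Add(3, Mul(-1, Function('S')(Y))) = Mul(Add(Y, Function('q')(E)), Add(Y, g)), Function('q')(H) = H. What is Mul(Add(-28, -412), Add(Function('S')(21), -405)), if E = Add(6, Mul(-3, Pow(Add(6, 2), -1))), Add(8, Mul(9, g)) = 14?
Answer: 430705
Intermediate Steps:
g = Rational(2, 3) (g = Add(Rational(-8, 9), Mul(Rational(1, 9), 14)) = Add(Rational(-8, 9), Rational(14, 9)) = Rational(2, 3) ≈ 0.66667)
E = Rational(45, 8) (E = Add(6, Mul(-3, Pow(8, -1))) = Add(6, Mul(-3, Rational(1, 8))) = Add(6, Rational(-3, 8)) = Rational(45, 8) ≈ 5.6250)
Function('S')(Y) = Add(3, Mul(-1, Add(Rational(2, 3), Y), Add(Rational(45, 8), Y))) (Function('S')(Y) = Add(3, Mul(-1, Mul(Add(Y, Rational(45, 8)), Add(Y, Rational(2, 3))))) = Add(3, Mul(-1, Mul(Add(Rational(45, 8), Y), Add(Rational(2, 3), Y)))) = Add(3, Mul(-1, Mul(Add(Rational(2, 3), Y), Add(Rational(45, 8), Y)))) = Add(3, Mul(-1, Add(Rational(2, 3), Y), Add(Rational(45, 8), Y))))
Mul(Add(-28, -412), Add(Function('S')(21), -405)) = Mul(Add(-28, -412), Add(Add(Rational(-3, 4), Mul(-1, Pow(21, 2)), Mul(Rational(-151, 24), 21)), -405)) = Mul(-440, Add(Add(Rational(-3, 4), Mul(-1, 441), Rational(-1057, 8)), -405)) = Mul(-440, Add(Add(Rational(-3, 4), -441, Rational(-1057, 8)), -405)) = Mul(-440, Add(Rational(-4591, 8), -405)) = Mul(-440, Rational(-7831, 8)) = 430705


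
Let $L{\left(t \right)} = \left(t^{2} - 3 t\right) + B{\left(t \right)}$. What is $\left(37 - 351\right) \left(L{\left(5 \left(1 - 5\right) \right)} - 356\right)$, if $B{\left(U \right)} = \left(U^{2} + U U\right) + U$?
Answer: $-277576$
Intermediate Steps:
$B{\left(U \right)} = U + 2 U^{2}$ ($B{\left(U \right)} = \left(U^{2} + U^{2}\right) + U = 2 U^{2} + U = U + 2 U^{2}$)
$L{\left(t \right)} = t^{2} - 3 t + t \left(1 + 2 t\right)$ ($L{\left(t \right)} = \left(t^{2} - 3 t\right) + t \left(1 + 2 t\right) = t^{2} - 3 t + t \left(1 + 2 t\right)$)
$\left(37 - 351\right) \left(L{\left(5 \left(1 - 5\right) \right)} - 356\right) = \left(37 - 351\right) \left(5 \left(1 - 5\right) \left(-2 + 3 \cdot 5 \left(1 - 5\right)\right) - 356\right) = - 314 \left(5 \left(-4\right) \left(-2 + 3 \cdot 5 \left(-4\right)\right) - 356\right) = - 314 \left(- 20 \left(-2 + 3 \left(-20\right)\right) - 356\right) = - 314 \left(- 20 \left(-2 - 60\right) - 356\right) = - 314 \left(\left(-20\right) \left(-62\right) - 356\right) = - 314 \left(1240 - 356\right) = \left(-314\right) 884 = -277576$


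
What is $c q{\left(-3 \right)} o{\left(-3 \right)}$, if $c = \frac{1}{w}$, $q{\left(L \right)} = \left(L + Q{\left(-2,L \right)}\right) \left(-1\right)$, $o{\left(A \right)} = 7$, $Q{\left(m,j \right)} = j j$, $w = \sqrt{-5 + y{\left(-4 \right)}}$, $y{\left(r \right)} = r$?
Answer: $14 i \approx 14.0 i$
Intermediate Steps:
$w = 3 i$ ($w = \sqrt{-5 - 4} = \sqrt{-9} = 3 i \approx 3.0 i$)
$Q{\left(m,j \right)} = j^{2}$
$q{\left(L \right)} = - L - L^{2}$ ($q{\left(L \right)} = \left(L + L^{2}\right) \left(-1\right) = - L - L^{2}$)
$c = - \frac{i}{3}$ ($c = \frac{1}{3 i} = - \frac{i}{3} \approx - 0.33333 i$)
$c q{\left(-3 \right)} o{\left(-3 \right)} = - \frac{i}{3} \left(- 3 \left(-1 - -3\right)\right) 7 = - \frac{i}{3} \left(- 3 \left(-1 + 3\right)\right) 7 = - \frac{i}{3} \left(\left(-3\right) 2\right) 7 = - \frac{i}{3} \left(-6\right) 7 = 2 i 7 = 14 i$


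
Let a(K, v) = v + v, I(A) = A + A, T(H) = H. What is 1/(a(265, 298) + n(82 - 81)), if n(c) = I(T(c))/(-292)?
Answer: 146/87015 ≈ 0.0016779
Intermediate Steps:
I(A) = 2*A
a(K, v) = 2*v
n(c) = -c/146 (n(c) = (2*c)/(-292) = (2*c)*(-1/292) = -c/146)
1/(a(265, 298) + n(82 - 81)) = 1/(2*298 - (82 - 81)/146) = 1/(596 - 1/146*1) = 1/(596 - 1/146) = 1/(87015/146) = 146/87015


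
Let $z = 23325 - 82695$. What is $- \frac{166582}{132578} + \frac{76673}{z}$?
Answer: $- \frac{10027563167}{3935577930} \approx -2.5479$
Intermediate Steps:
$z = -59370$ ($z = 23325 - 82695 = -59370$)
$- \frac{166582}{132578} + \frac{76673}{z} = - \frac{166582}{132578} + \frac{76673}{-59370} = \left(-166582\right) \frac{1}{132578} + 76673 \left(- \frac{1}{59370}\right) = - \frac{83291}{66289} - \frac{76673}{59370} = - \frac{10027563167}{3935577930}$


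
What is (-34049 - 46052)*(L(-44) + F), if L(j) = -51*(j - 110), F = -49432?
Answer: 3330439378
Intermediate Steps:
L(j) = 5610 - 51*j (L(j) = -51*(-110 + j) = 5610 - 51*j)
(-34049 - 46052)*(L(-44) + F) = (-34049 - 46052)*((5610 - 51*(-44)) - 49432) = -80101*((5610 + 2244) - 49432) = -80101*(7854 - 49432) = -80101*(-41578) = 3330439378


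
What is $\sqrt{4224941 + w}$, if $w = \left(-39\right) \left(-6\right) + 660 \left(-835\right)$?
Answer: $5 \sqrt{146963} \approx 1916.8$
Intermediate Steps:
$w = -550866$ ($w = 234 - 551100 = -550866$)
$\sqrt{4224941 + w} = \sqrt{4224941 - 550866} = \sqrt{3674075} = 5 \sqrt{146963}$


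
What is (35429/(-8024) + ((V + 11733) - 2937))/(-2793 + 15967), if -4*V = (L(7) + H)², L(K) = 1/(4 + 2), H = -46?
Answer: 1193934275/1902747168 ≈ 0.62748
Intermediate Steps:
L(K) = ⅙ (L(K) = 1/6 = ⅙)
V = -75625/144 (V = -(⅙ - 46)²/4 = -(-275/6)²/4 = -¼*75625/36 = -75625/144 ≈ -525.17)
(35429/(-8024) + ((V + 11733) - 2937))/(-2793 + 15967) = (35429/(-8024) + ((-75625/144 + 11733) - 2937))/(-2793 + 15967) = (35429*(-1/8024) + (1613927/144 - 2937))/13174 = (-35429/8024 + 1190999/144)*(1/13174) = (1193934275/144432)*(1/13174) = 1193934275/1902747168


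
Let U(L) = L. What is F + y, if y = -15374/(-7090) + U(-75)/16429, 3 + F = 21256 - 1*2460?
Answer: 1094645472213/58240805 ≈ 18795.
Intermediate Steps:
F = 18793 (F = -3 + (21256 - 1*2460) = -3 + (21256 - 2460) = -3 + 18796 = 18793)
y = 126023848/58240805 (y = -15374/(-7090) - 75/16429 = -15374*(-1/7090) - 75*1/16429 = 7687/3545 - 75/16429 = 126023848/58240805 ≈ 2.1638)
F + y = 18793 + 126023848/58240805 = 1094645472213/58240805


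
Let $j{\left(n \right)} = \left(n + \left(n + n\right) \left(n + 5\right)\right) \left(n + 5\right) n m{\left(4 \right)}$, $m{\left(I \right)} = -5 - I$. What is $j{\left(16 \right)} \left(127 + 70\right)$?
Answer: $-409860864$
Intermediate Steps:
$j{\left(n \right)} = - 9 n \left(5 + n\right) \left(n + 2 n \left(5 + n\right)\right)$ ($j{\left(n \right)} = \left(n + \left(n + n\right) \left(n + 5\right)\right) \left(n + 5\right) n \left(-5 - 4\right) = \left(n + 2 n \left(5 + n\right)\right) \left(5 + n\right) n \left(-5 - 4\right) = \left(n + 2 n \left(5 + n\right)\right) \left(5 + n\right) n \left(-9\right) = \left(5 + n\right) \left(n + 2 n \left(5 + n\right)\right) n \left(-9\right) = n \left(5 + n\right) \left(n + 2 n \left(5 + n\right)\right) \left(-9\right) = - 9 n \left(5 + n\right) \left(n + 2 n \left(5 + n\right)\right)$)
$j{\left(16 \right)} \left(127 + 70\right) = 16^{2} \left(-495 - 3024 - 18 \cdot 16^{2}\right) \left(127 + 70\right) = 256 \left(-495 - 3024 - 4608\right) 197 = 256 \left(-8127\right) 197 = \left(-2080512\right) 197 = -409860864$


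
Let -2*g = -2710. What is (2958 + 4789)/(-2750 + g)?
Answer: -7747/1395 ≈ -5.5534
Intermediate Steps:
g = 1355 (g = -½*(-2710) = 1355)
(2958 + 4789)/(-2750 + g) = (2958 + 4789)/(-2750 + 1355) = 7747/(-1395) = 7747*(-1/1395) = -7747/1395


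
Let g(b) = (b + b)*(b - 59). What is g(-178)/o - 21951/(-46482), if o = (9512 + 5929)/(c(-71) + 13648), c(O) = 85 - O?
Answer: 6015175606423/79747618 ≈ 75428.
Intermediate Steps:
o = 15441/13804 (o = (9512 + 5929)/((85 - 1*(-71)) + 13648) = 15441/((85 + 71) + 13648) = 15441/(156 + 13648) = 15441/13804 ≈ 1.1186)
g(b) = 2*b*(-59 + b) (g(b) = (2*b)*(-59 + b) = 2*b*(-59 + b))
g(-178)/o - 21951/(-46482) = (2*(-178)*(-59 - 178))/(15441/13804) - 21951/(-46482) = (2*(-178)*(-237))*(13804/15441) - 21951*(-1/46482) = 84372*(13804/15441) + 7317/15494 = 388223696/5147 + 7317/15494 = 6015175606423/79747618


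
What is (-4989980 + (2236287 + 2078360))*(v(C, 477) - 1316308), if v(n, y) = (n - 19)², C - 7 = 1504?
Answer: -614388248748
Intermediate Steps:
C = 1511 (C = 7 + 1504 = 1511)
v(n, y) = (-19 + n)²
(-4989980 + (2236287 + 2078360))*(v(C, 477) - 1316308) = (-4989980 + (2236287 + 2078360))*((-19 + 1511)² - 1316308) = (-4989980 + 4314647)*(1492² - 1316308) = -675333*(2226064 - 1316308) = -675333*909756 = -614388248748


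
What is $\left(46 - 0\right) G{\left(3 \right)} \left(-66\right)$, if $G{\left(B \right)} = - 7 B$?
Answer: $63756$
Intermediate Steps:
$\left(46 - 0\right) G{\left(3 \right)} \left(-66\right) = \left(46 - 0\right) \left(\left(-7\right) 3\right) \left(-66\right) = \left(46 + 0\right) \left(-21\right) \left(-66\right) = 46 \left(-21\right) \left(-66\right) = \left(-966\right) \left(-66\right) = 63756$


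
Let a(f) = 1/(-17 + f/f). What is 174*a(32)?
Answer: -87/8 ≈ -10.875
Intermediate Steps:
a(f) = -1/16 (a(f) = 1/(-17 + 1) = 1/(-16) = -1/16)
174*a(32) = 174*(-1/16) = -87/8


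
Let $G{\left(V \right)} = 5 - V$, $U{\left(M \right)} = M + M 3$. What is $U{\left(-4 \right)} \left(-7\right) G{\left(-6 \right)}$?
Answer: $1232$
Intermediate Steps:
$U{\left(M \right)} = 4 M$ ($U{\left(M \right)} = M + 3 M = 4 M$)
$U{\left(-4 \right)} \left(-7\right) G{\left(-6 \right)} = 4 \left(-4\right) \left(-7\right) \left(5 - -6\right) = \left(-16\right) \left(-7\right) \left(5 + 6\right) = 112 \cdot 11 = 1232$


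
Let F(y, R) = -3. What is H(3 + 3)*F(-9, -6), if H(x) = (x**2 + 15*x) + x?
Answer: -396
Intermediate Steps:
H(x) = x**2 + 16*x
H(3 + 3)*F(-9, -6) = ((3 + 3)*(16 + (3 + 3)))*(-3) = (6*(16 + 6))*(-3) = (6*22)*(-3) = 132*(-3) = -396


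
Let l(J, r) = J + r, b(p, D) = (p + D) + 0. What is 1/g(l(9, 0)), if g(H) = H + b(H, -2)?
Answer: 1/16 ≈ 0.062500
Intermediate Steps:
b(p, D) = D + p (b(p, D) = (D + p) + 0 = D + p)
g(H) = -2 + 2*H (g(H) = H + (-2 + H) = -2 + 2*H)
1/g(l(9, 0)) = 1/(-2 + 2*(9 + 0)) = 1/(-2 + 2*9) = 1/(-2 + 18) = 1/16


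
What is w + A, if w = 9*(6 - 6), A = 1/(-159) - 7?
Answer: -1114/159 ≈ -7.0063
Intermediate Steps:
A = -1114/159 (A = -1/159 - 7 = -1114/159 ≈ -7.0063)
w = 0 (w = 9*0 = 0)
w + A = 0 - 1114/159 = -1114/159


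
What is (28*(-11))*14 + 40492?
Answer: 36180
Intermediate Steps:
(28*(-11))*14 + 40492 = -308*14 + 40492 = -4312 + 40492 = 36180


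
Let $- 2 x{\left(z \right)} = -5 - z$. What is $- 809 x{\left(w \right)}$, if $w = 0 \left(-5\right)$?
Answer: $- \frac{4045}{2} \approx -2022.5$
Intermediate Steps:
$w = 0$
$x{\left(z \right)} = \frac{5}{2} + \frac{z}{2}$ ($x{\left(z \right)} = - \frac{-5 - z}{2} = \frac{5}{2} + \frac{z}{2}$)
$- 809 x{\left(w \right)} = - 809 \left(\frac{5}{2} + \frac{1}{2} \cdot 0\right) = - 809 \left(\frac{5}{2} + 0\right) = \left(-809\right) \frac{5}{2} = - \frac{4045}{2}$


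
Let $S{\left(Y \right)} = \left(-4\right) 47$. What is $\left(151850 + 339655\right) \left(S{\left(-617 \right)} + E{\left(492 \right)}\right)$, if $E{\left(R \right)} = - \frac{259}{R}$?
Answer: $- \frac{15196515425}{164} \approx -9.2662 \cdot 10^{7}$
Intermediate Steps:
$S{\left(Y \right)} = -188$
$\left(151850 + 339655\right) \left(S{\left(-617 \right)} + E{\left(492 \right)}\right) = \left(151850 + 339655\right) \left(-188 - \frac{259}{492}\right) = 491505 \left(-188 - \frac{259}{492}\right) = 491505 \left(- \frac{92755}{492}\right) = - \frac{15196515425}{164}$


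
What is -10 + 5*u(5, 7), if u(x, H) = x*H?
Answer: 165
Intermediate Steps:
u(x, H) = H*x
-10 + 5*u(5, 7) = -10 + 5*(7*5) = -10 + 5*35 = -10 + 175 = 165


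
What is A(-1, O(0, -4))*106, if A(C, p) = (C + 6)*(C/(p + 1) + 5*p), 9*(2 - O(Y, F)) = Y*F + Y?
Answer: 15370/3 ≈ 5123.3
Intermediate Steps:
O(Y, F) = 2 - Y/9 - F*Y/9 (O(Y, F) = 2 - (Y*F + Y)/9 = 2 - (F*Y + Y)/9 = 2 - (Y + F*Y)/9 = 2 + (-Y/9 - F*Y/9) = 2 - Y/9 - F*Y/9)
A(C, p) = (6 + C)*(5*p + C/(1 + p)) (A(C, p) = (6 + C)*(C/(1 + p) + 5*p) = (6 + C)*(5*p + C/(1 + p)))
A(-1, O(0, -4))*106 = (((-1)² + 6*(-1) + 30*(2 - ⅑*0 - ⅑*(-4)*0) + 30*(2 - ⅑*0 - ⅑*(-4)*0)² + 5*(-1)*(2 - ⅑*0 - ⅑*(-4)*0) + 5*(-1)*(2 - ⅑*0 - ⅑*(-4)*0)²)/(1 + (2 - ⅑*0 - ⅑*(-4)*0)))*106 = ((1 - 6 + 30*(2 + 0 + 0) + 30*(2 + 0 + 0)² + 5*(-1)*(2 + 0 + 0) + 5*(-1)*(2 + 0 + 0)²)/(1 + (2 + 0 + 0)))*106 = ((1 - 6 + 30*2 + 30*2² + 5*(-1)*2 + 5*(-1)*2²)/(1 + 2))*106 = ((1 - 6 + 60 + 30*4 - 10 + 5*(-1)*4)/3)*106 = ((1 - 6 + 60 + 120 - 10 - 20)/3)*106 = ((⅓)*145)*106 = (145/3)*106 = 15370/3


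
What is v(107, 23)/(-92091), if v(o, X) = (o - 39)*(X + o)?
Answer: -8840/92091 ≈ -0.095992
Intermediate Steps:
v(o, X) = (-39 + o)*(X + o)
v(107, 23)/(-92091) = (107² - 39*23 - 39*107 + 23*107)/(-92091) = (11449 - 897 - 4173 + 2461)*(-1/92091) = 8840*(-1/92091) = -8840/92091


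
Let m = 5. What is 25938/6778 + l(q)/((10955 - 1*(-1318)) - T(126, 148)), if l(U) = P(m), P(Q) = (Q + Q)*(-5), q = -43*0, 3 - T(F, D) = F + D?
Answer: 81256843/21255808 ≈ 3.8228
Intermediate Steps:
T(F, D) = 3 - D - F (T(F, D) = 3 - (F + D) = 3 - (D + F) = 3 + (-D - F) = 3 - D - F)
q = 0
P(Q) = -10*Q (P(Q) = (2*Q)*(-5) = -10*Q)
l(U) = -50 (l(U) = -10*5 = -50)
25938/6778 + l(q)/((10955 - 1*(-1318)) - T(126, 148)) = 25938/6778 - 50/((10955 - 1*(-1318)) - (3 - 1*148 - 1*126)) = 25938*(1/6778) - 50/((10955 + 1318) - (3 - 148 - 126)) = 12969/3389 - 50/(12273 - 1*(-271)) = 12969/3389 - 50/(12273 + 271) = 12969/3389 - 50/12544 = 12969/3389 - 50*1/12544 = 12969/3389 - 25/6272 = 81256843/21255808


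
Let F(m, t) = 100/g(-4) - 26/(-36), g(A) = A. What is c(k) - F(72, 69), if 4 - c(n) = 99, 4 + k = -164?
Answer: -1273/18 ≈ -70.722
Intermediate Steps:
k = -168 (k = -4 - 164 = -168)
c(n) = -95 (c(n) = 4 - 1*99 = 4 - 99 = -95)
F(m, t) = -437/18 (F(m, t) = 100/(-4) - 26/(-36) = 100*(-¼) - 26*(-1/36) = -25 + 13/18 = -437/18)
c(k) - F(72, 69) = -95 - 1*(-437/18) = -95 + 437/18 = -1273/18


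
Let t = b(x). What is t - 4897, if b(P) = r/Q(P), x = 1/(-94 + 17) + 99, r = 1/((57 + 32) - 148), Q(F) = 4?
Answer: -1155693/236 ≈ -4897.0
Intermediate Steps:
r = -1/59 (r = 1/(89 - 148) = 1/(-59) = -1/59 ≈ -0.016949)
x = 7622/77 (x = 1/(-77) + 99 = -1/77 + 99 = 7622/77 ≈ 98.987)
b(P) = -1/236 (b(P) = -1/59/4 = -1/59*¼ = -1/236)
t = -1/236 ≈ -0.0042373
t - 4897 = -1/236 - 4897 = -1155693/236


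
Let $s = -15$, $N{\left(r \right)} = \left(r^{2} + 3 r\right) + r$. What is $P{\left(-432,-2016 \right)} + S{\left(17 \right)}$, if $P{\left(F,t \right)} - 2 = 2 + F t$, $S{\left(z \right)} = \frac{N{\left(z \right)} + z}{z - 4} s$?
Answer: $\frac{11316298}{13} \approx 8.7048 \cdot 10^{5}$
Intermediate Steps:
$N{\left(r \right)} = r^{2} + 4 r$
$S{\left(z \right)} = - \frac{15 \left(z + z \left(4 + z\right)\right)}{-4 + z}$ ($S{\left(z \right)} = \frac{z \left(4 + z\right) + z}{z - 4} \left(-15\right) = \frac{z + z \left(4 + z\right)}{-4 + z} \left(-15\right) = - \frac{15 \left(z + z \left(4 + z\right)\right)}{-4 + z}$)
$P{\left(F,t \right)} = 4 + F t$ ($P{\left(F,t \right)} = 2 + \left(2 + F t\right) = 4 + F t$)
$P{\left(-432,-2016 \right)} + S{\left(17 \right)} = \left(4 - -870912\right) + 15 \cdot 17 \frac{1}{-4 + 17} \left(-5 - 17\right) = \left(4 + 870912\right) + 15 \cdot 17 \cdot \frac{1}{13} \left(-5 - 17\right) = 870916 + 15 \cdot 17 \cdot \frac{1}{13} \left(-22\right) = 870916 - \frac{5610}{13} = \frac{11316298}{13}$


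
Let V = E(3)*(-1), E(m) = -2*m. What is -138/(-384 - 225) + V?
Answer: 1264/203 ≈ 6.2266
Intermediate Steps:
V = 6 (V = -2*3*(-1) = -6*(-1) = 6)
-138/(-384 - 225) + V = -138/(-384 - 225) + 6 = -138/(-609) + 6 = -1/609*(-138) + 6 = 46/203 + 6 = 1264/203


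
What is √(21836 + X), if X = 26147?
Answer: √47983 ≈ 219.05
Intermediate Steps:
√(21836 + X) = √(21836 + 26147) = √47983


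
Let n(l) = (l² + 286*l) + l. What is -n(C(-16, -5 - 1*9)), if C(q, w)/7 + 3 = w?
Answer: 19992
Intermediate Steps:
C(q, w) = -21 + 7*w
n(l) = l² + 287*l
-n(C(-16, -5 - 1*9)) = -(-21 + 7*(-5 - 1*9))*(287 + (-21 + 7*(-5 - 1*9))) = -(-21 + 7*(-5 - 9))*(287 + (-21 + 7*(-5 - 9))) = -(-21 + 7*(-14))*(287 + (-21 + 7*(-14))) = -(-21 - 98)*(287 + (-21 - 98)) = -(-119)*(287 - 119) = -(-119)*168 = -1*(-19992) = 19992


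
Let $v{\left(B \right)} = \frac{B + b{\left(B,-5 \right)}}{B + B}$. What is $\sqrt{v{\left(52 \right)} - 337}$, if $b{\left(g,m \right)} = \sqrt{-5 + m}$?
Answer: $\frac{\sqrt{-909896 + 26 i \sqrt{10}}}{52} \approx 0.00082879 + 18.344 i$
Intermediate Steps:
$v{\left(B \right)} = \frac{B + i \sqrt{10}}{2 B}$ ($v{\left(B \right)} = \frac{B + \sqrt{-5 - 5}}{B + B} = \frac{B + \sqrt{-10}}{2 B} = \left(B + i \sqrt{10}\right) \frac{1}{2 B} = \frac{B + i \sqrt{10}}{2 B}$)
$\sqrt{v{\left(52 \right)} - 337} = \sqrt{\frac{52 + i \sqrt{10}}{2 \cdot 52} - 337} = \sqrt{\frac{1}{2} \cdot \frac{1}{52} \left(52 + i \sqrt{10}\right) - 337} = \sqrt{\left(\frac{1}{2} + \frac{i \sqrt{10}}{104}\right) - 337} = \sqrt{- \frac{673}{2} + \frac{i \sqrt{10}}{104}}$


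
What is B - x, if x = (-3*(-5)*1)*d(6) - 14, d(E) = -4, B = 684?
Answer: 758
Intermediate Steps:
x = -74 (x = (-3*(-5)*1)*(-4) - 14 = (15*1)*(-4) - 14 = 15*(-4) - 14 = -60 - 14 = -74)
B - x = 684 - 1*(-74) = 684 + 74 = 758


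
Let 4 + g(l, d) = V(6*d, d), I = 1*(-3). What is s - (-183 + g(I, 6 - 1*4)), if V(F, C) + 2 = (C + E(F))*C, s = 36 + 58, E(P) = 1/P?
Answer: 1673/6 ≈ 278.83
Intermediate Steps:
I = -3
s = 94
V(F, C) = -2 + C*(C + 1/F) (V(F, C) = -2 + (C + 1/F)*C = -2 + C*(C + 1/F))
g(l, d) = -35/6 + d² (g(l, d) = -4 + (-2 + d² + d/((6*d))) = -4 + (-2 + d² + d*(1/(6*d))) = -4 + (-2 + d² + ⅙) = -4 + (-11/6 + d²) = -35/6 + d²)
s - (-183 + g(I, 6 - 1*4)) = 94 - (-183 + (-35/6 + (6 - 1*4)²)) = 94 - (-183 + (-35/6 + (6 - 4)²)) = 94 - (-183 + (-35/6 + 2²)) = 94 - (-183 + (-35/6 + 4)) = 94 - (-183 - 11/6) = 94 - 1*(-1109/6) = 94 + 1109/6 = 1673/6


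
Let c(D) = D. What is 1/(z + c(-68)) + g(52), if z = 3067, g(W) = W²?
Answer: 8109297/2999 ≈ 2704.0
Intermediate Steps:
1/(z + c(-68)) + g(52) = 1/(3067 - 68) + 52² = 1/2999 + 2704 = 8109297/2999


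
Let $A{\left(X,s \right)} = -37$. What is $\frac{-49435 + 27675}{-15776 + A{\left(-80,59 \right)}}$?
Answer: $\frac{21760}{15813} \approx 1.3761$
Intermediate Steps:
$\frac{-49435 + 27675}{-15776 + A{\left(-80,59 \right)}} = \frac{-49435 + 27675}{-15776 - 37} = - \frac{21760}{-15813} = \left(-21760\right) \left(- \frac{1}{15813}\right) = \frac{21760}{15813}$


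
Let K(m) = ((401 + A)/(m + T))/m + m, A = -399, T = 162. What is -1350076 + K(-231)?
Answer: -21522543271/15939 ≈ -1.3503e+6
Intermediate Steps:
K(m) = m + 2/(m*(162 + m)) (K(m) = ((401 - 399)/(m + 162))/m + m = (2/(162 + m))/m + m = 2/(m*(162 + m)) + m = m + 2/(m*(162 + m)))
-1350076 + K(-231) = -1350076 + (2 + (-231)³ + 162*(-231)²)/((-231)*(162 - 231)) = -1350076 - 1/231*(2 - 12326391 + 162*53361)/(-69) = -1350076 - 1/231*(-1/69)*(2 - 12326391 + 8644482) = -1350076 - 1/231*(-1/69)*(-3681907) = -1350076 - 3681907/15939 = -21522543271/15939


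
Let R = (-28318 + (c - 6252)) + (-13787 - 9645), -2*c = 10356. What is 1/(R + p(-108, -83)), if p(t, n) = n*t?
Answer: -1/54216 ≈ -1.8445e-5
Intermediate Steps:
c = -5178 (c = -½*10356 = -5178)
R = -63180 (R = (-28318 + (-5178 - 6252)) + (-13787 - 9645) = (-28318 - 11430) - 23432 = -39748 - 23432 = -63180)
1/(R + p(-108, -83)) = 1/(-63180 - 83*(-108)) = 1/(-63180 + 8964) = 1/(-54216) = -1/54216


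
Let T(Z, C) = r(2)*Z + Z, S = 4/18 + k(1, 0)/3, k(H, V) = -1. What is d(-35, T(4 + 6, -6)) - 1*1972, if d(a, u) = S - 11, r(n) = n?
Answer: -17848/9 ≈ -1983.1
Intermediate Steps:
S = -⅑ (S = 4/18 - 1/3 = 4*(1/18) - 1*⅓ = 2/9 - ⅓ = -⅑ ≈ -0.11111)
T(Z, C) = 3*Z (T(Z, C) = 2*Z + Z = 3*Z)
d(a, u) = -100/9 (d(a, u) = -⅑ - 11 = -100/9)
d(-35, T(4 + 6, -6)) - 1*1972 = -100/9 - 1*1972 = -100/9 - 1972 = -17848/9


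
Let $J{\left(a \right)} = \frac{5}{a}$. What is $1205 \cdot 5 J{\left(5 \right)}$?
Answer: $6025$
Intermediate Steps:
$1205 \cdot 5 J{\left(5 \right)} = 1205 \cdot 5 \cdot \frac{5}{5} = 1205 \cdot 5 \cdot 5 \cdot \frac{1}{5} = 1205 \cdot 5 \cdot 1 = 1205 \cdot 5 = 6025$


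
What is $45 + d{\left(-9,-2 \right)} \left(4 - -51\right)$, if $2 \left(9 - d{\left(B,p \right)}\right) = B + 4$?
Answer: $\frac{1355}{2} \approx 677.5$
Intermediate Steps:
$d{\left(B,p \right)} = 7 - \frac{B}{2}$ ($d{\left(B,p \right)} = 9 - \frac{B + 4}{2} = 9 - \frac{4 + B}{2} = 9 - \left(2 + \frac{B}{2}\right) = 7 - \frac{B}{2}$)
$45 + d{\left(-9,-2 \right)} \left(4 - -51\right) = 45 + \left(7 - - \frac{9}{2}\right) \left(4 - -51\right) = 45 + \left(7 + \frac{9}{2}\right) \left(4 + 51\right) = 45 + \frac{23}{2} \cdot 55 = 45 + \frac{1265}{2} = \frac{1355}{2}$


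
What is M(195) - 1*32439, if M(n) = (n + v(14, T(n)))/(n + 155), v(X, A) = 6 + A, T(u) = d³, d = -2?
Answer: -11353457/350 ≈ -32438.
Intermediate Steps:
T(u) = -8 (T(u) = (-2)³ = -8)
M(n) = (-2 + n)/(155 + n) (M(n) = (n + (6 - 8))/(n + 155) = (n - 2)/(155 + n) = (-2 + n)/(155 + n))
M(195) - 1*32439 = (-2 + 195)/(155 + 195) - 1*32439 = 193/350 - 32439 = -11353457/350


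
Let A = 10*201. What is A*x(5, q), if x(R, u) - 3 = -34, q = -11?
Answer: -62310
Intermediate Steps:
A = 2010
x(R, u) = -31 (x(R, u) = 3 - 34 = -31)
A*x(5, q) = 2010*(-31) = -62310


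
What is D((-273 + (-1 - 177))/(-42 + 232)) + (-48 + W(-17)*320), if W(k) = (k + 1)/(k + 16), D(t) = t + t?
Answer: 481389/95 ≈ 5067.3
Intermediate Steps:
D(t) = 2*t
W(k) = (1 + k)/(16 + k)
D((-273 + (-1 - 177))/(-42 + 232)) + (-48 + W(-17)*320) = 2*((-273 + (-1 - 177))/(-42 + 232)) + (-48 + ((1 - 17)/(16 - 17))*320) = 2*((-273 - 178)/190) + (-48 + (-16/(-1))*320) = 2*(-451*1/190) + (-48 - 1*(-16)*320) = 2*(-451/190) + (-48 + 16*320) = -451/95 + (-48 + 5120) = -451/95 + 5072 = 481389/95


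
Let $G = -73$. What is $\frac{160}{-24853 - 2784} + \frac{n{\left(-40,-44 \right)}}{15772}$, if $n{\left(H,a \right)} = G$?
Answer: $- \frac{4541021}{435890764} \approx -0.010418$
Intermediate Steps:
$n{\left(H,a \right)} = -73$
$\frac{160}{-24853 - 2784} + \frac{n{\left(-40,-44 \right)}}{15772} = \frac{160}{-24853 - 2784} - \frac{73}{15772} = \frac{160}{-27637} - \frac{73}{15772} = 160 \left(- \frac{1}{27637}\right) - \frac{73}{15772} = - \frac{160}{27637} - \frac{73}{15772} = - \frac{4541021}{435890764}$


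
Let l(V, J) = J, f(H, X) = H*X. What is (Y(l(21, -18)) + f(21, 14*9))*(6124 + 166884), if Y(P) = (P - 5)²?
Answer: 549300400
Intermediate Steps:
Y(P) = (-5 + P)²
(Y(l(21, -18)) + f(21, 14*9))*(6124 + 166884) = ((-5 - 18)² + 21*(14*9))*(6124 + 166884) = ((-23)² + 21*126)*173008 = (529 + 2646)*173008 = 3175*173008 = 549300400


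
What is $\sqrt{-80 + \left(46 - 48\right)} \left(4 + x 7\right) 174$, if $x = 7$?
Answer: $9222 i \sqrt{82} \approx 83509.0 i$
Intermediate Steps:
$\sqrt{-80 + \left(46 - 48\right)} \left(4 + x 7\right) 174 = \sqrt{-80 + \left(46 - 48\right)} \left(4 + 7 \cdot 7\right) 174 = \sqrt{-80 - 2} \left(4 + 49\right) 174 = \sqrt{-82} \cdot 53 \cdot 174 = i \sqrt{82} \cdot 53 \cdot 174 = 53 i \sqrt{82} \cdot 174 = 9222 i \sqrt{82}$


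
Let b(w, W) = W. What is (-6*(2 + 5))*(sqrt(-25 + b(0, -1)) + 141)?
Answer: -5922 - 42*I*sqrt(26) ≈ -5922.0 - 214.16*I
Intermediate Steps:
(-6*(2 + 5))*(sqrt(-25 + b(0, -1)) + 141) = (-6*(2 + 5))*(sqrt(-25 - 1) + 141) = (-6*7)*(sqrt(-26) + 141) = -42*(I*sqrt(26) + 141) = -42*(141 + I*sqrt(26)) = -5922 - 42*I*sqrt(26)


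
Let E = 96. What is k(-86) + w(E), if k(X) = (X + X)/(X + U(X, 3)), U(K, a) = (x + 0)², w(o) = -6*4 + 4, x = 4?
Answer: -614/35 ≈ -17.543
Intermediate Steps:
w(o) = -20 (w(o) = -24 + 4 = -20)
U(K, a) = 16 (U(K, a) = (4 + 0)² = 4² = 16)
k(X) = 2*X/(16 + X) (k(X) = (X + X)/(X + 16) = (2*X)/(16 + X) = 2*X/(16 + X))
k(-86) + w(E) = 2*(-86)/(16 - 86) - 20 = 2*(-86)/(-70) - 20 = 2*(-86)*(-1/70) - 20 = 86/35 - 20 = -614/35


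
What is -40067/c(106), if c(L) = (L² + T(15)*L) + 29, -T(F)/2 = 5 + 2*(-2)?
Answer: -40067/11053 ≈ -3.6250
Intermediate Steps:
T(F) = -2 (T(F) = -2*(5 + 2*(-2)) = -2*(5 - 4) = -2*1 = -2)
c(L) = 29 + L² - 2*L (c(L) = (L² - 2*L) + 29 = 29 + L² - 2*L)
-40067/c(106) = -40067/(29 + 106² - 2*106) = -40067/(29 + 11236 - 212) = -40067/11053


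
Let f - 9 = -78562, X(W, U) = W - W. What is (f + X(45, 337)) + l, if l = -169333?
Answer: -247886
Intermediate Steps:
X(W, U) = 0
f = -78553 (f = 9 - 78562 = -78553)
(f + X(45, 337)) + l = (-78553 + 0) - 169333 = -78553 - 169333 = -247886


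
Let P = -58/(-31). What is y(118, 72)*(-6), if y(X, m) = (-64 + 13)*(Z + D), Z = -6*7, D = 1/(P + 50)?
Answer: -3442755/268 ≈ -12846.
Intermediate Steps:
P = 58/31 (P = -58*(-1/31) = 58/31 ≈ 1.8710)
D = 31/1608 (D = 1/(58/31 + 50) = 1/(1608/31) = 31/1608 ≈ 0.019279)
Z = -42
y(X, m) = 1147585/536 (y(X, m) = (-64 + 13)*(-42 + 31/1608) = -51*(-67505/1608) = 1147585/536)
y(118, 72)*(-6) = (1147585/536)*(-6) = -3442755/268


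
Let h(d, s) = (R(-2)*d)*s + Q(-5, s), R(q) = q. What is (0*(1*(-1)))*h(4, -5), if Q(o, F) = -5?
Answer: 0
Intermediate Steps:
h(d, s) = -5 - 2*d*s (h(d, s) = (-2*d)*s - 5 = -2*d*s - 5 = -5 - 2*d*s)
(0*(1*(-1)))*h(4, -5) = (0*(1*(-1)))*(-5 - 2*4*(-5)) = (0*(-1))*(-5 + 40) = 0*35 = 0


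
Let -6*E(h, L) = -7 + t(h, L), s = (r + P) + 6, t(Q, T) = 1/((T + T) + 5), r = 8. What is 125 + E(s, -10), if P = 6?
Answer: 5678/45 ≈ 126.18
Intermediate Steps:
t(Q, T) = 1/(5 + 2*T) (t(Q, T) = 1/(2*T + 5) = 1/(5 + 2*T))
s = 20 (s = (8 + 6) + 6 = 14 + 6 = 20)
E(h, L) = 7/6 - 1/(6*(5 + 2*L)) (E(h, L) = -(-7 + 1/(5 + 2*L))/6 = 7/6 - 1/(6*(5 + 2*L)))
125 + E(s, -10) = 125 + (17 + 7*(-10))/(3*(5 + 2*(-10))) = 125 + (17 - 70)/(3*(5 - 20)) = 125 + (⅓)*(-53)/(-15) = 125 + (⅓)*(-1/15)*(-53) = 125 + 53/45 = 5678/45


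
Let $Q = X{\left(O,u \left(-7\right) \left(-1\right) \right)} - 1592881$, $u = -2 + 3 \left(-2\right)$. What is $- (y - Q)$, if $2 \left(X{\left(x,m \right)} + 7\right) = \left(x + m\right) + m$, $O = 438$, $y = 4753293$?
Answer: $-6346018$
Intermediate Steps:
$u = -8$ ($u = -2 - 6 = -8$)
$X{\left(x,m \right)} = -7 + m + \frac{x}{2}$ ($X{\left(x,m \right)} = -7 + \frac{\left(x + m\right) + m}{2} = -7 + \frac{\left(m + x\right) + m}{2} = -7 + \frac{x + 2 m}{2} = -7 + \left(m + \frac{x}{2}\right) = -7 + m + \frac{x}{2}$)
$Q = -1592725$ ($Q = \left(-7 + \left(-8\right) \left(-7\right) \left(-1\right) + \frac{1}{2} \cdot 438\right) - 1592881 = \left(-7 + 56 \left(-1\right) + 219\right) - 1592881 = \left(-7 - 56 + 219\right) - 1592881 = 156 - 1592881 = -1592725$)
$- (y - Q) = - (4753293 - -1592725) = - (4753293 + 1592725) = \left(-1\right) 6346018 = -6346018$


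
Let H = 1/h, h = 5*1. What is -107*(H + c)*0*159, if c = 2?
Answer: 0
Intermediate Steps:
h = 5
H = 1/5 ≈ 0.20000
-107*(H + c)*0*159 = -107*(1/5 + 2)*0*159 = -1177*0/5*159 = -107*0*159 = 0*159 = 0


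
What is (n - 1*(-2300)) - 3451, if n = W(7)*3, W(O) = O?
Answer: -1130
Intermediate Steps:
n = 21 (n = 7*3 = 21)
(n - 1*(-2300)) - 3451 = (21 - 1*(-2300)) - 3451 = (21 + 2300) - 3451 = 2321 - 3451 = -1130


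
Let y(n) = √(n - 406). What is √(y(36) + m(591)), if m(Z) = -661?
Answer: √(-661 + I*√370) ≈ 0.374 + 25.713*I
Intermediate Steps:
y(n) = √(-406 + n)
√(y(36) + m(591)) = √(√(-406 + 36) - 661) = √(√(-370) - 661) = √(I*√370 - 661) = √(-661 + I*√370)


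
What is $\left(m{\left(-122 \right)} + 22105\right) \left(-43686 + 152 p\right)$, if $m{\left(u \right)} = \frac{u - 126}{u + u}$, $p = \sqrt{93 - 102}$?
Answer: $- \frac{58909129362}{61} + \frac{614900952 i}{61} \approx -9.6572 \cdot 10^{8} + 1.008 \cdot 10^{7} i$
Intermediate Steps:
$p = 3 i$ ($p = \sqrt{-9} = 3 i \approx 3.0 i$)
$m{\left(u \right)} = \frac{-126 + u}{2 u}$
$\left(m{\left(-122 \right)} + 22105\right) \left(-43686 + 152 p\right) = \left(\frac{-126 - 122}{2 \left(-122\right)} + 22105\right) \left(-43686 + 152 \cdot 3 i\right) = \left(\frac{1}{2} \left(- \frac{1}{122}\right) \left(-248\right) + 22105\right) \left(-43686 + 456 i\right) = \left(\frac{62}{61} + 22105\right) \left(-43686 + 456 i\right) = \frac{1348467 \left(-43686 + 456 i\right)}{61} = - \frac{58909129362}{61} + \frac{614900952 i}{61}$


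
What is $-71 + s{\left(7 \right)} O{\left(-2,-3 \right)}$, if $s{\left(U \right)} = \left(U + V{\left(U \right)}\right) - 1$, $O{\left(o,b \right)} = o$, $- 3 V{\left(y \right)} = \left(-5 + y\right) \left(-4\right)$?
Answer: $- \frac{265}{3} \approx -88.333$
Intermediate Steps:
$V{\left(y \right)} = - \frac{20}{3} + \frac{4 y}{3}$ ($V{\left(y \right)} = - \frac{\left(-5 + y\right) \left(-4\right)}{3} = - \frac{20 - 4 y}{3} = - \frac{20}{3} + \frac{4 y}{3}$)
$s{\left(U \right)} = - \frac{23}{3} + \frac{7 U}{3}$ ($s{\left(U \right)} = \left(U + \left(- \frac{20}{3} + \frac{4 U}{3}\right)\right) - 1 = \left(- \frac{20}{3} + \frac{7 U}{3}\right) - 1 = - \frac{23}{3} + \frac{7 U}{3}$)
$-71 + s{\left(7 \right)} O{\left(-2,-3 \right)} = -71 + \left(- \frac{23}{3} + \frac{7}{3} \cdot 7\right) \left(-2\right) = -71 + \left(- \frac{23}{3} + \frac{49}{3}\right) \left(-2\right) = -71 + \frac{26}{3} \left(-2\right) = -71 - \frac{52}{3} = - \frac{265}{3}$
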